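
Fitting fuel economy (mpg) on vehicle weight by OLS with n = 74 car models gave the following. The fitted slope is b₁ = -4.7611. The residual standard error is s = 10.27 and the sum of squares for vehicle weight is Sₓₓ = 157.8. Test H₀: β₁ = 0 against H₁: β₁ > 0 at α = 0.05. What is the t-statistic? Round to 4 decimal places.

SE(b₁) = s/√Sₓₓ = 10.27/√157.8 = 0.817555.
t = -4.7611 / 0.817555 = -5.8236.
df = n − 2 = 72.
One-sided p ≈ 1.0000, which is ≥ 0.05, so fail to reject H₀.
The data do not give significant evidence that the true slope on vehicle weight is positive.

t = -5.8236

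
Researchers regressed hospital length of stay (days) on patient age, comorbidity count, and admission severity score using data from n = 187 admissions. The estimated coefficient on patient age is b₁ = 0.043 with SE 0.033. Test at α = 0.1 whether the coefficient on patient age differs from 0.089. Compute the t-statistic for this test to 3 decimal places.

H₀: β₁ = 0.089 vs H₁: β₁ ≠ 0.089.
t = (b₁ − β₁⁰)/SE = (0.043 − 0.089) / 0.033 = -1.394.
df = n − k − 1 = 187 − 3 − 1 = 183.
Two-sided p ≈ 0.1650, which is ≥ 0.1, so fail to reject H₀.
The data are consistent with a true slope of 0.089 days per unit of patient age, holding the other predictors fixed.

t = -1.394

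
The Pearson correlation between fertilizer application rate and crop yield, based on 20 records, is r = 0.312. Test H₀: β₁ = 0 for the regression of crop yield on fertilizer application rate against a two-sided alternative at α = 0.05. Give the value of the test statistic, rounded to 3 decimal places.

t = 1.393

t = r·√(n − 2)/√(1 − r²) = 0.312·√18/√0.902656 = 1.393.
df = n − 2 = 18.
Two-sided p ≈ 0.1805, which is ≥ 0.05, so fail to reject H₀.
The data do not give significant evidence of a linear association between fertilizer application rate and crop yield.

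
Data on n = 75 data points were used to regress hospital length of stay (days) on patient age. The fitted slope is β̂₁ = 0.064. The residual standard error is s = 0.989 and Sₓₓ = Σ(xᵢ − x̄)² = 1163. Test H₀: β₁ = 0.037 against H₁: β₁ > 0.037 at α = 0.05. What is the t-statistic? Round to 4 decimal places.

t = 0.9310

SE(β̂₁) = s/√Sₓₓ = 0.989/√1163 = 0.0290006.
t = (0.064 − 0.037) / 0.0290006 = 0.9310.
df = n − 2 = 73.
One-sided p ≈ 0.1775, which is ≥ 0.05, so fail to reject H₀.
The data do not give significant evidence that the true slope on patient age exceeds 0.037 days per unit.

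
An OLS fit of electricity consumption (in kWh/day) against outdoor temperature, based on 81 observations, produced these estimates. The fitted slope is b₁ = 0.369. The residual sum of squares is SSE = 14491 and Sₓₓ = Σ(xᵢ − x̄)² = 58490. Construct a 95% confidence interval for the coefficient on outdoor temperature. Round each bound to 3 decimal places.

MSE = SSE/(n − 2) = 14491/79 = 183.43.
SE(b₁) = √(MSE/Sₓₓ) = √(183.43/58490) = 0.0560009.
df = n − 2 = 79.
t* = t_{0.025, 79} = 1.99045.
Margin = t* × SE = 1.99045 × 0.0560009 = 0.11147.
CI: 0.369 ± 0.11147 → (0.258, 0.480).
With 95% confidence, each one-unit increase in outdoor temperature is associated with a change of between 0.258 and 0.480 kWh/day in electricity consumption.

(0.258, 0.480)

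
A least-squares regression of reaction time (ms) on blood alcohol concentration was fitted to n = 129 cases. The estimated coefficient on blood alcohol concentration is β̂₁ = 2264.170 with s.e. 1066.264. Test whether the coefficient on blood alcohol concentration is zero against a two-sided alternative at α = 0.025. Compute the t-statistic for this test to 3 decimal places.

H₀: β₁ = 0 vs H₁: β₁ ≠ 0.
t = (β̂₁ − β₁⁰)/SE = 2264.170 / 1066.264 = 2.123.
df = n − 2 = 129 − 2 = 127.
Two-sided p ≈ 0.0357, which is ≥ 0.025, so fail to reject H₀.
The data do not give significant evidence of an association between blood alcohol concentration and reaction time.

t = 2.123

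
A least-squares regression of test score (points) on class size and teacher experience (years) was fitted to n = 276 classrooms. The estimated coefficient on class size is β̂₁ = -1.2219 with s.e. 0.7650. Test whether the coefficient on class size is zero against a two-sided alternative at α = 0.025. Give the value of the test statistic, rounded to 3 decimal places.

t = -1.597

H₀: β₁ = 0 vs H₁: β₁ ≠ 0.
t = (β̂₁ − β₁⁰)/SE = -1.2219 / 0.7650 = -1.597.
df = n − k − 1 = 276 − 2 − 1 = 273.
Two-sided p ≈ 0.1114, which is ≥ 0.025, so fail to reject H₀.
The data do not give significant evidence of an association between class size and test score, after adjusting for the other predictors.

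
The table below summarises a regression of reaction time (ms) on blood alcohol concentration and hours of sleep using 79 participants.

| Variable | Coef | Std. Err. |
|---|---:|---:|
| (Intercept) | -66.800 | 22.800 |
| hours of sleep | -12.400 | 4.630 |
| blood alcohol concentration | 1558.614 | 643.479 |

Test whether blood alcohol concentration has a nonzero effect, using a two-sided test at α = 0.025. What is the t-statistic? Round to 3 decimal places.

Read off: b = 1558.614, SE = 643.479 for blood alcohol concentration.
H₀: β₁ = 0 vs H₁: β₁ ≠ 0.
t = 1558.614 / 643.479 = 2.422.
df = n − k − 1 = 79 − 2 − 1 = 76.
Two-sided p ≈ 0.0178, which is < 0.025, so reject H₀.
There is evidence that blood alcohol concentration is associated with reaction time, holding the other predictors fixed.

t = 2.422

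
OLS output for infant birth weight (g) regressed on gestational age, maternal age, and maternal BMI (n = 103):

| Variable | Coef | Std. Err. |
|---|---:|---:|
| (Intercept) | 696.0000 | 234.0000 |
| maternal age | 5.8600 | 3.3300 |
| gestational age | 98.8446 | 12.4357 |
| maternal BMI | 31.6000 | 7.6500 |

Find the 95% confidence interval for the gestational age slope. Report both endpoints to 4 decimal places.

Read off: b = 98.8446, SE = 12.4357 for gestational age.
df = n − k − 1 = 103 − 3 − 1 = 99.
t* = t_{0.025, 99} = 1.984217.
Margin = t* × SE = 1.984217 × 12.4357 = 24.675127.
CI: 98.8446 ± 24.675127 → (74.1695, 123.5197).

(74.1695, 123.5197)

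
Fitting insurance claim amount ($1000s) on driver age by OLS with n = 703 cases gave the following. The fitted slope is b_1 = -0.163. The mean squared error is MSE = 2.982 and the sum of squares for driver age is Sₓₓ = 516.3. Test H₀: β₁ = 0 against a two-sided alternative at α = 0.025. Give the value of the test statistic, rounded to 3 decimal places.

t = -2.145

SE(b_1) = √(MSE/Sₓₓ) = √(2.982/516.3) = 0.0759981.
t = -0.163 / 0.0759981 = -2.145.
df = n − 2 = 701.
Two-sided p ≈ 0.0323, which is ≥ 0.025, so fail to reject H₀.
The data do not give significant evidence of an association between driver age and insurance claim amount.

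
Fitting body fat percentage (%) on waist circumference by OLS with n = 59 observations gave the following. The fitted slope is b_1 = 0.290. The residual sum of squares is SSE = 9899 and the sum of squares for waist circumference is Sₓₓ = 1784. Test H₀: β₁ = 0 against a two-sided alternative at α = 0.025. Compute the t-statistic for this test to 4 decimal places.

MSE = SSE/(n − 2) = 9899/57 = 173.667.
SE(b_1) = √(MSE/Sₓₓ) = √(173.667/1784) = 0.312004.
t = 0.290 / 0.312004 = 0.9295.
df = n − 2 = 57.
Two-sided p ≈ 0.3566, which is ≥ 0.025, so fail to reject H₀.
The data do not give significant evidence of an association between waist circumference and body fat percentage.

t = 0.9295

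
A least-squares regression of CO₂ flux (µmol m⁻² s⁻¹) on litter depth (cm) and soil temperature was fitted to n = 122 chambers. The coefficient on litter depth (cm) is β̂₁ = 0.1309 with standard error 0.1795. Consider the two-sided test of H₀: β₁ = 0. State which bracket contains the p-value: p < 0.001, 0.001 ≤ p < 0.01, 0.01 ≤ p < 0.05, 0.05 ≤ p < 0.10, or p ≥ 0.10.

t = 0.1309 / 0.1795 = 0.729.
df = n − k − 1 = 122 − 2 − 1 = 119.
Two-sided p = 2·P(T_{119} > |t|) ≈ 0.4673.
So p ≥ 0.10.

p ≥ 0.10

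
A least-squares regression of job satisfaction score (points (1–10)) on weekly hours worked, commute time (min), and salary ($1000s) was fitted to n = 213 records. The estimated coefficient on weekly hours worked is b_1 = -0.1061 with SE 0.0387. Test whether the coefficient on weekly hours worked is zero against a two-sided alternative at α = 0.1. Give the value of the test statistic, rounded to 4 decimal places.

t = -2.7416

H₀: β₁ = 0 vs H₁: β₁ ≠ 0.
t = (b_1 − β₁⁰)/SE = -0.1061 / 0.0387 = -2.7416.
df = n − k − 1 = 213 − 3 − 1 = 209.
Two-sided p ≈ 0.0066, which is < 0.1, so reject H₀.
There is evidence that weekly hours worked is associated with job satisfaction score, holding the other predictors fixed.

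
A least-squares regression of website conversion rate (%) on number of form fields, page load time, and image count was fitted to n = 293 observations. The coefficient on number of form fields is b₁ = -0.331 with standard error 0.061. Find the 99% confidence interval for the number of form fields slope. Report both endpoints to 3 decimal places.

df = n − k − 1 = 293 − 3 − 1 = 289.
t* = t_{0.005, 289} = 2.592948.
Margin = t* × SE = 2.592948 × 0.061 = 0.15817.
CI: -0.331 ± 0.15817 → (-0.489, -0.173).
With 99% confidence, each one-unit increase in number of form fields is associated with a change of between -0.489 and -0.173 % in website conversion rate, holding the other predictors fixed.

(-0.489, -0.173)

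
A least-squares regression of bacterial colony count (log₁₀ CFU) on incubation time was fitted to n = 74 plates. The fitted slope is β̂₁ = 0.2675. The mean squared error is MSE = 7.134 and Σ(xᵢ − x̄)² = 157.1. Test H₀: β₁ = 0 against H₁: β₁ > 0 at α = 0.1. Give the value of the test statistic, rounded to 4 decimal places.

SE(β̂₁) = √(MSE/Sₓₓ) = √(7.134/157.1) = 0.213098.
t = 0.2675 / 0.213098 = 1.2553.
df = n − 2 = 72.
One-sided p ≈ 0.1067, which is ≥ 0.1, so fail to reject H₀.
The data do not give significant evidence that the true slope on incubation time is positive.

t = 1.2553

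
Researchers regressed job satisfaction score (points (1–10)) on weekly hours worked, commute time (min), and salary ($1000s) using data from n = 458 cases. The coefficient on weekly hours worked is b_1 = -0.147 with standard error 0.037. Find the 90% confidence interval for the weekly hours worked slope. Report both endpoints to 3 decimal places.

df = n − k − 1 = 458 − 3 − 1 = 454.
t* = t_{0.05, 454} = 1.648217.
Margin = t* × SE = 1.648217 × 0.037 = 0.06098.
CI: -0.147 ± 0.06098 → (-0.208, -0.086).
With 90% confidence, each one-unit increase in weekly hours worked is associated with a change of between -0.208 and -0.086 points (1–10) in job satisfaction score, holding the other predictors fixed.

(-0.208, -0.086)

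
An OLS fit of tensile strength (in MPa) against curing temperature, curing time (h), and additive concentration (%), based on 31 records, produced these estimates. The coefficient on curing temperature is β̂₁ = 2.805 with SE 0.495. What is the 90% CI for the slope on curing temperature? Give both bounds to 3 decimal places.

(1.962, 3.648)

df = n − k − 1 = 31 − 3 − 1 = 27.
t* = t_{0.05, 27} = 1.703288.
Margin = t* × SE = 1.703288 × 0.495 = 0.84313.
CI: 2.805 ± 0.84313 → (1.962, 3.648).
With 90% confidence, each one-unit increase in curing temperature is associated with a change of between 1.962 and 3.648 MPa in tensile strength, holding the other predictors fixed.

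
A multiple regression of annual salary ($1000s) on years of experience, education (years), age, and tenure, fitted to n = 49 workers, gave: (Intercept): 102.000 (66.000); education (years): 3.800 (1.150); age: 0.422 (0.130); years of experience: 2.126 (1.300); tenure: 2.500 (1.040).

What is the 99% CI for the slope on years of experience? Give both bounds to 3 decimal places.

(-1.374, 5.626)

Read off: b = 2.126, SE = 1.300 for years of experience.
df = n − k − 1 = 49 − 4 − 1 = 44.
t* = t_{0.005, 44} = 2.692278.
Margin = t* × SE = 2.692278 × 1.300 = 3.49996.
CI: 2.126 ± 3.49996 → (-1.374, 5.626).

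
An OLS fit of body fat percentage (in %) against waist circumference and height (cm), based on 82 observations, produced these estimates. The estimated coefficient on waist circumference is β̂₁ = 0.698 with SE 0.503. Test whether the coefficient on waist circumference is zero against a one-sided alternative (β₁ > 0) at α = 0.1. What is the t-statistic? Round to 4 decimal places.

H₀: β₁ = 0 vs H₁: β₁ > 0.
t = (β̂₁ − β₁⁰)/SE = 0.698 / 0.503 = 1.3877.
df = n − k − 1 = 82 − 2 − 1 = 79.
One-sided p ≈ 0.0846, which is < 0.1, so reject H₀.
There is evidence that the true slope on waist circumference is positive, holding the other predictors fixed.

t = 1.3877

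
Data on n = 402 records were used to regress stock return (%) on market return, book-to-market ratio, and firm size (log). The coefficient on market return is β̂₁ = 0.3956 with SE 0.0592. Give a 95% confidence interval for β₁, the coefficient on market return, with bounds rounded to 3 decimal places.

df = n − k − 1 = 402 − 3 − 1 = 398.
t* = t_{0.025, 398} = 1.965942.
Margin = t* × SE = 1.965942 × 0.0592 = 0.11638.
CI: 0.3956 ± 0.11638 → (0.279, 0.512).
With 95% confidence, each one-unit increase in market return is associated with a change of between 0.279 and 0.512 % in stock return, holding the other predictors fixed.

(0.279, 0.512)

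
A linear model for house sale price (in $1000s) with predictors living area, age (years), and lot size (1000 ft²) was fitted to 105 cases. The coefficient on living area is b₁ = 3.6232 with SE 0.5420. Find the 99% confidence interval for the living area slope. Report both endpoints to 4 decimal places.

df = n − k − 1 = 105 − 3 − 1 = 101.
t* = t_{0.005, 101} = 2.625386.
Margin = t* × SE = 2.625386 × 0.5420 = 1.422959.
CI: 3.6232 ± 1.422959 → (2.2002, 5.0462).
With 99% confidence, each one-unit increase in living area is associated with a change of between 2.2002 and 5.0462 $1000s in house sale price, holding the other predictors fixed.

(2.2002, 5.0462)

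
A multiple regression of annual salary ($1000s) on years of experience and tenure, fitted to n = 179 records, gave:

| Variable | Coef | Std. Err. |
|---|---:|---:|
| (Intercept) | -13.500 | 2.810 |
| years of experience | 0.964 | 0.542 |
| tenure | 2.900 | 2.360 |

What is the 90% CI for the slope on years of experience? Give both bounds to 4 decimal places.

(0.0678, 1.8602)

Read off: b = 0.964, SE = 0.542 for years of experience.
df = n − k − 1 = 179 − 2 − 1 = 176.
t* = t_{0.05, 176} = 1.653557.
Margin = t* × SE = 1.653557 × 0.542 = 0.896228.
CI: 0.964 ± 0.896228 → (0.0678, 1.8602).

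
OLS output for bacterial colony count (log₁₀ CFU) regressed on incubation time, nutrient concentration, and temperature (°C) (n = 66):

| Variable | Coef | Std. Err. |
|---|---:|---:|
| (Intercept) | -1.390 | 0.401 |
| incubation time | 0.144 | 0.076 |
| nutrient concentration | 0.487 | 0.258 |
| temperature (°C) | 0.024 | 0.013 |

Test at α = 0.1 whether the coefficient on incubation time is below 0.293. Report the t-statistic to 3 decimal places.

Read off: b = 0.144, SE = 0.076 for incubation time.
H₀: β₁ = 0.293 vs H₁: β₁ < 0.293.
t = (0.144 − 0.293) / 0.076 = -1.961.
df = n − k − 1 = 66 − 3 − 1 = 62.
One-sided p ≈ 0.0272, which is < 0.1, so reject H₀.
There is evidence that the true slope on incubation time is below 0.293 log₁₀ CFU per unit, holding the other predictors fixed.

t = -1.961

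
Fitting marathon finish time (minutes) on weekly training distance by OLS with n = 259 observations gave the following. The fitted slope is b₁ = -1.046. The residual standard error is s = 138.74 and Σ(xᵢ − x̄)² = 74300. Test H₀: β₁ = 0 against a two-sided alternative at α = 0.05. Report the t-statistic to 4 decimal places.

t = -2.0551

SE(b₁) = s/√Sₓₓ = 138.74/√74300 = 0.508988.
t = -1.046 / 0.508988 = -2.0551.
df = n − 2 = 257.
Two-sided p ≈ 0.0409, which is < 0.05, so reject H₀.
There is evidence that weekly training distance is associated with marathon finish time.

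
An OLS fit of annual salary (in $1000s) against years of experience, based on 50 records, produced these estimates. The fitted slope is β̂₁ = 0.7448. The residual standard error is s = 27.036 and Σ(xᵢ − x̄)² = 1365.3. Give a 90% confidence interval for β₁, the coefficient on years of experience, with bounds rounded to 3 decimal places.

(-0.482, 1.972)

SE(β̂₁) = s/√Sₓₓ = 27.036/√1365.3 = 0.731692.
df = n − 2 = 48.
t* = t_{0.05, 48} = 1.677224.
Margin = t* × SE = 1.677224 × 0.731692 = 1.22721.
CI: 0.7448 ± 1.22721 → (-0.482, 1.972).
With 90% confidence, each one-unit increase in years of experience is associated with a change of between -0.482 and 1.972 $1000s in annual salary.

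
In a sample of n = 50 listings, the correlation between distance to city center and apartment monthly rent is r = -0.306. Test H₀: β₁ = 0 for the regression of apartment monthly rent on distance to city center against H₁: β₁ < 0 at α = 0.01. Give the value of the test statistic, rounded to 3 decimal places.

t = r·√(n − 2)/√(1 − r²) = -0.306·√48/√0.906364 = -2.227.
df = n − 2 = 48.
One-sided p ≈ 0.0153, which is ≥ 0.01, so fail to reject H₀.
The data do not give significant evidence of a linear association between distance to city center and apartment monthly rent.

t = -2.227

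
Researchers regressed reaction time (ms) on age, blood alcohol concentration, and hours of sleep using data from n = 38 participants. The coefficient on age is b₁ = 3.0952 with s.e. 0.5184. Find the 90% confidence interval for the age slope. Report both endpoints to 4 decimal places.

df = n − k − 1 = 38 − 3 − 1 = 34.
t* = t_{0.05, 34} = 1.690924.
Margin = t* × SE = 1.690924 × 0.5184 = 0.876575.
CI: 3.0952 ± 0.876575 → (2.2186, 3.9718).
With 90% confidence, each one-unit increase in age is associated with a change of between 2.2186 and 3.9718 ms in reaction time, holding the other predictors fixed.

(2.2186, 3.9718)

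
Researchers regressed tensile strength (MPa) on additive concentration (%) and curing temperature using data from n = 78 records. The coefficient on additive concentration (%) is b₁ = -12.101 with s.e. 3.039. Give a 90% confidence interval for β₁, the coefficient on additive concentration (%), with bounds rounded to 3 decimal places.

(-17.162, -7.040)

df = n − k − 1 = 78 − 2 − 1 = 75.
t* = t_{0.05, 75} = 1.665425.
Margin = t* × SE = 1.665425 × 3.039 = 5.06123.
CI: -12.101 ± 5.06123 → (-17.162, -7.040).
With 90% confidence, each one-unit increase in additive concentration (%) is associated with a change of between -17.162 and -7.040 MPa in tensile strength, holding the other predictors fixed.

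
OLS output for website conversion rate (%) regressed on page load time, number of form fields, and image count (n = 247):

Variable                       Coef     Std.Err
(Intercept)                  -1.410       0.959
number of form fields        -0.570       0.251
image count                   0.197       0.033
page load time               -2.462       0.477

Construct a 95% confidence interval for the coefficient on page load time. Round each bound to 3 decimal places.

(-3.402, -1.522)

Read off: b = -2.462, SE = 0.477 for page load time.
df = n − k − 1 = 247 − 3 − 1 = 243.
t* = t_{0.025, 243} = 1.969774.
Margin = t* × SE = 1.969774 × 0.477 = 0.93958.
CI: -2.462 ± 0.93958 → (-3.402, -1.522).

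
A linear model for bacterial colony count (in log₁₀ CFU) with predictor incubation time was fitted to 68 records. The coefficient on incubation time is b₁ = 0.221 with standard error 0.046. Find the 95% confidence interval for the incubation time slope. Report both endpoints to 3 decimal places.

df = n − 2 = 68 − 2 = 66.
t* = t_{0.025, 66} = 1.996564.
Margin = t* × SE = 1.996564 × 0.046 = 0.09184.
CI: 0.221 ± 0.09184 → (0.129, 0.313).
With 95% confidence, each one-unit increase in incubation time is associated with a change of between 0.129 and 0.313 log₁₀ CFU in bacterial colony count.

(0.129, 0.313)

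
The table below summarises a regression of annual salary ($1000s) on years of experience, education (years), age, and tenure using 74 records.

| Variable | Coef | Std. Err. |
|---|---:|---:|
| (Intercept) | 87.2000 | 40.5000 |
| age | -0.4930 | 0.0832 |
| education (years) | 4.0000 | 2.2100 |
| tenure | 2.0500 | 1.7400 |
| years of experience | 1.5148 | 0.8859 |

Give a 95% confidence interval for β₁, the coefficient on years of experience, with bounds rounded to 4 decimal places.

(-0.2525, 3.2821)

Read off: b = 1.5148, SE = 0.8859 for years of experience.
df = n − k − 1 = 74 − 4 − 1 = 69.
t* = t_{0.025, 69} = 1.994945.
Margin = t* × SE = 1.994945 × 0.8859 = 1.767322.
CI: 1.5148 ± 1.767322 → (-0.2525, 3.2821).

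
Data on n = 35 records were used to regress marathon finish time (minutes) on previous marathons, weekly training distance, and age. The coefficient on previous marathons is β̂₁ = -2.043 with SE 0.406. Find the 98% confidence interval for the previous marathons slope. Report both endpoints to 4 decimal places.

(-3.0388, -1.0472)

df = n − k − 1 = 35 − 3 − 1 = 31.
t* = t_{0.01, 31} = 2.452824.
Margin = t* × SE = 2.452824 × 0.406 = 0.995847.
CI: -2.043 ± 0.995847 → (-3.0388, -1.0472).
With 98% confidence, each one-unit increase in previous marathons is associated with a change of between -3.0388 and -1.0472 minutes in marathon finish time, holding the other predictors fixed.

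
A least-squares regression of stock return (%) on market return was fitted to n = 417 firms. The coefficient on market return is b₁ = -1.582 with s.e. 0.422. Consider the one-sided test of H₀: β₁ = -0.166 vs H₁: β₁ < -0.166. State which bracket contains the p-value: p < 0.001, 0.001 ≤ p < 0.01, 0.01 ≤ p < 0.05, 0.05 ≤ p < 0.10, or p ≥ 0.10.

p < 0.001

t = (-1.582 − (-0.166)) / 0.422 = -3.355.
df = n − 2 = 417 − 2 = 415.
One-sided p = P(T_{415} < t) ≈ 0.0004.
So p < 0.001.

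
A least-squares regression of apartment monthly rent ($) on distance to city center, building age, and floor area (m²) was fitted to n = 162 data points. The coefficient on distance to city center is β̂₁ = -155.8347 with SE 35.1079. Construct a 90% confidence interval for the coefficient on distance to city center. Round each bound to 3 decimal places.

(-213.923, -97.747)

df = n − k − 1 = 162 − 3 − 1 = 158.
t* = t_{0.05, 158} = 1.654555.
Margin = t* × SE = 1.654555 × 35.1079 = 58.08795.
CI: -155.8347 ± 58.08795 → (-213.923, -97.747).
With 90% confidence, each one-unit increase in distance to city center is associated with a change of between -213.923 and -97.747 $ in apartment monthly rent, holding the other predictors fixed.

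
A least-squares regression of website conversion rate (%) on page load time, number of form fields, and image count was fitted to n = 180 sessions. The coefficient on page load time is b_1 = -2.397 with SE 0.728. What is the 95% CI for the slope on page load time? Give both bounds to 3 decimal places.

df = n − k − 1 = 180 − 3 − 1 = 176.
t* = t_{0.025, 176} = 1.973534.
Margin = t* × SE = 1.973534 × 0.728 = 1.43673.
CI: -2.397 ± 1.43673 → (-3.834, -0.960).
With 95% confidence, each one-unit increase in page load time is associated with a change of between -3.834 and -0.960 % in website conversion rate, holding the other predictors fixed.

(-3.834, -0.960)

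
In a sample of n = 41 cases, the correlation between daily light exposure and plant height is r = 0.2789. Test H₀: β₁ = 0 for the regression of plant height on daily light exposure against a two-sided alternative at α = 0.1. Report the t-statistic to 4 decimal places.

t = 1.8137

t = r·√(n − 2)/√(1 − r²) = 0.2789·√39/√0.922215 = 1.8137.
df = n − 2 = 39.
Two-sided p ≈ 0.0774, which is < 0.1, so reject H₀.
There is evidence of a linear association between daily light exposure and plant height.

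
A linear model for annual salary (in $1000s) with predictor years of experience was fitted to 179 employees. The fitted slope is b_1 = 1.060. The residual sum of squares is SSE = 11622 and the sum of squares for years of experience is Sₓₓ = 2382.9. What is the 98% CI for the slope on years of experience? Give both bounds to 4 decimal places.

(0.6703, 1.4497)

MSE = SSE/(n − 2) = 11622/177 = 65.661.
SE(b_1) = √(MSE/Sₓₓ) = √(65.661/2382.9) = 0.165997.
df = n − 2 = 177.
t* = t_{0.01, 177} = 2.3476.
Margin = t* × SE = 2.3476 × 0.165997 = 0.389695.
CI: 1.060 ± 0.389695 → (0.6703, 1.4497).
With 98% confidence, each one-unit increase in years of experience is associated with a change of between 0.6703 and 1.4497 $1000s in annual salary.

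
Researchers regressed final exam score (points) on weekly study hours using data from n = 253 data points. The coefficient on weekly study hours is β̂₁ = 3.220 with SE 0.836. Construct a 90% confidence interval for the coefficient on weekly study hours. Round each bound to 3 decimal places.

(1.840, 4.600)

df = n − 2 = 253 − 2 = 251.
t* = t_{0.05, 251} = 1.650947.
Margin = t* × SE = 1.650947 × 0.836 = 1.38019.
CI: 3.220 ± 1.38019 → (1.840, 4.600).
With 90% confidence, each one-unit increase in weekly study hours is associated with a change of between 1.840 and 4.600 points in final exam score.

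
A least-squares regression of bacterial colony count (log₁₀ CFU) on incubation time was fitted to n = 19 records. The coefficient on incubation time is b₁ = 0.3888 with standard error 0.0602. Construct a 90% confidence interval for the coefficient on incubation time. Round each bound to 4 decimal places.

(0.2841, 0.4935)

df = n − 2 = 19 − 2 = 17.
t* = t_{0.05, 17} = 1.739607.
Margin = t* × SE = 1.739607 × 0.0602 = 0.104724.
CI: 0.3888 ± 0.104724 → (0.2841, 0.4935).
With 90% confidence, each one-unit increase in incubation time is associated with a change of between 0.2841 and 0.4935 log₁₀ CFU in bacterial colony count.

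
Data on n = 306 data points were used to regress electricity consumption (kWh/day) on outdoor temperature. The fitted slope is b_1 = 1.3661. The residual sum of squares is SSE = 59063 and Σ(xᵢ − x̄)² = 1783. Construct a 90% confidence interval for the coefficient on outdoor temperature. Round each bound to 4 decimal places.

(0.8215, 1.9107)

MSE = SSE/(n − 2) = 59063/304 = 194.286.
SE(b_1) = √(MSE/Sₓₓ) = √(194.286/1783) = 0.3301.
df = n − 2 = 304.
t* = t_{0.05, 304} = 1.649881.
Margin = t* × SE = 1.649881 × 0.3301 = 0.544626.
CI: 1.3661 ± 0.544626 → (0.8215, 1.9107).
With 90% confidence, each one-unit increase in outdoor temperature is associated with a change of between 0.8215 and 1.9107 kWh/day in electricity consumption.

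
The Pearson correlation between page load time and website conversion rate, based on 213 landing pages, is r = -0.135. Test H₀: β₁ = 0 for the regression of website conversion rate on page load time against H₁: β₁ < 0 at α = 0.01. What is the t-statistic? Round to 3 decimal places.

t = -1.979

t = r·√(n − 2)/√(1 − r²) = -0.135·√211/√0.981775 = -1.979.
df = n − 2 = 211.
One-sided p ≈ 0.0246, which is ≥ 0.01, so fail to reject H₀.
The data do not give significant evidence of a linear association between page load time and website conversion rate.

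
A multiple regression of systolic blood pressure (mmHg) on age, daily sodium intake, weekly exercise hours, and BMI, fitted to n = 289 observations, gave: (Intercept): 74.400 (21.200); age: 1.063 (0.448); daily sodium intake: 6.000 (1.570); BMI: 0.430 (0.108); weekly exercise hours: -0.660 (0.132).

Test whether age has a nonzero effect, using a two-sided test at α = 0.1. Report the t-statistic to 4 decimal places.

Read off: b = 1.063, SE = 0.448 for age.
H₀: β₁ = 0 vs H₁: β₁ ≠ 0.
t = 1.063 / 0.448 = 2.3728.
df = n − k − 1 = 289 − 4 − 1 = 284.
Two-sided p ≈ 0.0183, which is < 0.1, so reject H₀.
There is evidence that age is associated with systolic blood pressure, holding the other predictors fixed.

t = 2.3728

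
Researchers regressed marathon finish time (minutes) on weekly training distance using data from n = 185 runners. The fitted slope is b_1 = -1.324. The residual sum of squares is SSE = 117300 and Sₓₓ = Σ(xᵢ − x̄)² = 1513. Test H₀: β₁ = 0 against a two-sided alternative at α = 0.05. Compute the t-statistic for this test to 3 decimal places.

t = -2.034

MSE = SSE/(n − 2) = 117300/183 = 640.984.
SE(b_1) = √(MSE/Sₓₓ) = √(640.984/1513) = 0.650885.
t = -1.324 / 0.650885 = -2.034.
df = n − 2 = 183.
Two-sided p ≈ 0.0434, which is < 0.05, so reject H₀.
There is evidence that weekly training distance is associated with marathon finish time.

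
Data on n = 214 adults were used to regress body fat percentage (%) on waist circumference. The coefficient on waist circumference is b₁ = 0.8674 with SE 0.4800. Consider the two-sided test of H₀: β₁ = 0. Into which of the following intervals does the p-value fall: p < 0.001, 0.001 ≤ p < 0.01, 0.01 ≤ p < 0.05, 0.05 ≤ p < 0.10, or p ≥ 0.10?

t = 0.8674 / 0.4800 = 1.807.
df = n − 2 = 214 − 2 = 212.
Two-sided p = 2·P(T_{212} > |t|) ≈ 0.0722.
So 0.05 ≤ p < 0.10.

0.05 ≤ p < 0.10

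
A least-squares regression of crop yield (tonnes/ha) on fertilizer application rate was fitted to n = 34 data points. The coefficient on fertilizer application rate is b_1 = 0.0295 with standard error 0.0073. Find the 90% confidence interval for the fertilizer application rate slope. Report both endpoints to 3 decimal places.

(0.017, 0.042)

df = n − 2 = 34 − 2 = 32.
t* = t_{0.05, 32} = 1.693889.
Margin = t* × SE = 1.693889 × 0.0073 = 0.01237.
CI: 0.0295 ± 0.01237 → (0.017, 0.042).
With 90% confidence, each one-unit increase in fertilizer application rate is associated with a change of between 0.017 and 0.042 tonnes/ha in crop yield.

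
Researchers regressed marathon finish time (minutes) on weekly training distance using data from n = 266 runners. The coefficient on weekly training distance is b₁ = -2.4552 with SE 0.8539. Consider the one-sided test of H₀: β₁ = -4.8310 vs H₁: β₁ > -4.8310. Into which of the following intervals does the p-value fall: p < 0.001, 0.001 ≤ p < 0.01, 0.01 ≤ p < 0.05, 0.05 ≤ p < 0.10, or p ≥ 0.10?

0.001 ≤ p < 0.01

t = (-2.4552 − (-4.8310)) / 0.8539 = 2.782.
df = n − 2 = 266 − 2 = 264.
One-sided p = P(T_{264} > t) ≈ 0.0029.
So 0.001 ≤ p < 0.01.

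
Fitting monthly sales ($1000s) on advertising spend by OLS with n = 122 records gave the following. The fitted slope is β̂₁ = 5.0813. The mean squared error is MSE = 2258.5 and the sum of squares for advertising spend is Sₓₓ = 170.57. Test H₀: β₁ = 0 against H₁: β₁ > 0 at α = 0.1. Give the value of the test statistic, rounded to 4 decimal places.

t = 1.3964

SE(β̂₁) = √(MSE/Sₓₓ) = √(2258.5/170.57) = 3.6388.
t = 5.0813 / 3.6388 = 1.3964.
df = n − 2 = 120.
One-sided p ≈ 0.0826, which is < 0.1, so reject H₀.
There is evidence that the true slope on advertising spend is positive.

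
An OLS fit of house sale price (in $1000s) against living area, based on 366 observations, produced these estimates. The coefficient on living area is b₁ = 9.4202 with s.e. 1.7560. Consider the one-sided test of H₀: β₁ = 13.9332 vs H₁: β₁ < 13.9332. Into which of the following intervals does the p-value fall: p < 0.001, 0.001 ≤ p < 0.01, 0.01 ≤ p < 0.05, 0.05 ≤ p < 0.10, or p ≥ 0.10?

0.001 ≤ p < 0.01

t = (9.4202 − 13.9332) / 1.7560 = -2.570.
df = n − 2 = 366 − 2 = 364.
One-sided p = P(T_{364} < t) ≈ 0.0053.
So 0.001 ≤ p < 0.01.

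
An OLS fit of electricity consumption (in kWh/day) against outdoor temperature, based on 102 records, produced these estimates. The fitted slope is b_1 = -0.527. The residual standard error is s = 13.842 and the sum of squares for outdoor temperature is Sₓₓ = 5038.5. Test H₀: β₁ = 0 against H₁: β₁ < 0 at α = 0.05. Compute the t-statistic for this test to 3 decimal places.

t = -2.702

SE(b_1) = s/√Sₓₓ = 13.842/√5038.5 = 0.195006.
t = -0.527 / 0.195006 = -2.702.
df = n − 2 = 100.
One-sided p ≈ 0.0040, which is < 0.05, so reject H₀.
There is evidence that the true slope on outdoor temperature is negative.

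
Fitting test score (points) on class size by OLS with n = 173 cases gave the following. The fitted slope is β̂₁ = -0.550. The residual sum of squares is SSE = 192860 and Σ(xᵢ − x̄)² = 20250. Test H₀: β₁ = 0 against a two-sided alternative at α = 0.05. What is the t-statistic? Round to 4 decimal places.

t = -2.3305

MSE = SSE/(n − 2) = 192860/171 = 1127.84.
SE(β̂₁) = √(MSE/Sₓₓ) = √(1127.84/20250) = 0.235999.
t = -0.550 / 0.235999 = -2.3305.
df = n − 2 = 171.
Two-sided p ≈ 0.0209, which is < 0.05, so reject H₀.
There is evidence that class size is associated with test score.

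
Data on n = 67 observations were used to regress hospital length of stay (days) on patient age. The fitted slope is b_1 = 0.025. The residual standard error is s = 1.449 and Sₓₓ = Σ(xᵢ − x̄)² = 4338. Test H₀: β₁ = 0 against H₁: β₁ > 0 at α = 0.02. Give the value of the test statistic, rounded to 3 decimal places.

t = 1.136

SE(b_1) = s/√Sₓₓ = 1.449/√4338 = 0.022.
t = 0.025 / 0.022 = 1.136.
df = n − 2 = 65.
One-sided p ≈ 0.1300, which is ≥ 0.02, so fail to reject H₀.
The data do not give significant evidence that the true slope on patient age is positive.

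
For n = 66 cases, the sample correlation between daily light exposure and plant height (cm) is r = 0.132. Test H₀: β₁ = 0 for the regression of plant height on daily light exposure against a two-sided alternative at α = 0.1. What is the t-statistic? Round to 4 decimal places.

t = 1.0653

t = r·√(n − 2)/√(1 − r²) = 0.132·√64/√0.982576 = 1.0653.
df = n − 2 = 64.
Two-sided p ≈ 0.2907, which is ≥ 0.1, so fail to reject H₀.
The data do not give significant evidence of a linear association between daily light exposure and plant height.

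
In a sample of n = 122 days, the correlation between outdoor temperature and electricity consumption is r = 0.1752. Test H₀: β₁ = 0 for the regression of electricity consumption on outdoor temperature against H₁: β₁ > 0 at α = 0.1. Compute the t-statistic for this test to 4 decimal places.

t = 1.9494

t = r·√(n − 2)/√(1 − r²) = 0.1752·√120/√0.969305 = 1.9494.
df = n − 2 = 120.
One-sided p ≈ 0.0268, which is < 0.1, so reject H₀.
There is evidence of a linear association between outdoor temperature and electricity consumption.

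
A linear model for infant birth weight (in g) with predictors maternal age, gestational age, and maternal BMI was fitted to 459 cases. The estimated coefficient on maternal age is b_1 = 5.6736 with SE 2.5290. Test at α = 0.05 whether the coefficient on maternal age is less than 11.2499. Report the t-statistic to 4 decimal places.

H₀: β₁ = 11.2499 vs H₁: β₁ < 11.2499.
t = (b_1 − β₁⁰)/SE = (5.6736 − 11.2499) / 2.5290 = -2.2049.
df = n − k − 1 = 459 − 3 − 1 = 455.
One-sided p ≈ 0.0140, which is < 0.05, so reject H₀.
There is evidence that the true slope on maternal age is below 11.2499 g per unit, holding the other predictors fixed.

t = -2.2049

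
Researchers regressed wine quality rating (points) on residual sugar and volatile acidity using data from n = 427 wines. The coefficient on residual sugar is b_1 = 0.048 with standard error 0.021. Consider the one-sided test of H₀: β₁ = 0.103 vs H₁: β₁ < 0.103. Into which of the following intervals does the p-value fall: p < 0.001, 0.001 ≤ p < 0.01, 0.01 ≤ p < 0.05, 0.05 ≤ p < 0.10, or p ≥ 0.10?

0.001 ≤ p < 0.01

t = (0.048 − 0.103) / 0.021 = -2.619.
df = n − k − 1 = 427 − 2 − 1 = 424.
One-sided p = P(T_{424} < t) ≈ 0.0046.
So 0.001 ≤ p < 0.01.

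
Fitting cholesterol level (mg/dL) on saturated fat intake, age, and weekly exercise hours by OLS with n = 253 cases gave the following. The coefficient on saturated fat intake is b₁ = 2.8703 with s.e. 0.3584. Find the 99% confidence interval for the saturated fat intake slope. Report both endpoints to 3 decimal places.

(1.940, 3.801)

df = n − k − 1 = 253 − 3 − 1 = 249.
t* = t_{0.005, 249} = 2.595718.
Margin = t* × SE = 2.595718 × 0.3584 = 0.93031.
CI: 2.8703 ± 0.93031 → (1.940, 3.801).
With 99% confidence, each one-unit increase in saturated fat intake is associated with a change of between 1.940 and 3.801 mg/dL in cholesterol level, holding the other predictors fixed.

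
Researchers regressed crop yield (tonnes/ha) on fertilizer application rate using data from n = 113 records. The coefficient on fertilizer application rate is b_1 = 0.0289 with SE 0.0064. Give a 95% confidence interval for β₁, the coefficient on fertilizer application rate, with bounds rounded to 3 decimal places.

(0.016, 0.042)

df = n − 2 = 113 − 2 = 111.
t* = t_{0.025, 111} = 1.981567.
Margin = t* × SE = 1.981567 × 0.0064 = 0.01268.
CI: 0.0289 ± 0.01268 → (0.016, 0.042).
With 95% confidence, each one-unit increase in fertilizer application rate is associated with a change of between 0.016 and 0.042 tonnes/ha in crop yield.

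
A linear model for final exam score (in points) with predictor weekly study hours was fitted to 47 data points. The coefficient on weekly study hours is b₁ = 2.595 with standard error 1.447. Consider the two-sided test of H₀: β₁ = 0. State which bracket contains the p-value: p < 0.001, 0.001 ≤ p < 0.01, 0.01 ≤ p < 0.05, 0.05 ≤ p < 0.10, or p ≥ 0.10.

t = 2.595 / 1.447 = 1.793.
df = n − 2 = 47 − 2 = 45.
Two-sided p = 2·P(T_{45} > |t|) ≈ 0.0796.
So 0.05 ≤ p < 0.10.

0.05 ≤ p < 0.10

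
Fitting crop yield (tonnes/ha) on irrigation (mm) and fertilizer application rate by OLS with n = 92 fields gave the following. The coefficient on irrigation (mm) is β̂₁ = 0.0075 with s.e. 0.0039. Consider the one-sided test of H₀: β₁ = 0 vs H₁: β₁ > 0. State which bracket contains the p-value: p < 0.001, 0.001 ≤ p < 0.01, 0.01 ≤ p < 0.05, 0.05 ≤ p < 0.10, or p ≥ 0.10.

0.01 ≤ p < 0.05

t = 0.0075 / 0.0039 = 1.923.
df = n − k − 1 = 92 − 2 − 1 = 89.
One-sided p = P(T_{89} > t) ≈ 0.0288.
So 0.01 ≤ p < 0.05.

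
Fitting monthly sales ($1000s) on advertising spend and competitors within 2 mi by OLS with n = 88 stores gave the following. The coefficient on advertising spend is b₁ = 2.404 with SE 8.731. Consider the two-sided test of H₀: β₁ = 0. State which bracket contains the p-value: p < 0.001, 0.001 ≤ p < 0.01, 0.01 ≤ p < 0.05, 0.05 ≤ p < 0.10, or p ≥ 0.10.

p ≥ 0.10

t = 2.404 / 8.731 = 0.275.
df = n − k − 1 = 88 − 2 − 1 = 85.
Two-sided p = 2·P(T_{85} > |t|) ≈ 0.7837.
So p ≥ 0.10.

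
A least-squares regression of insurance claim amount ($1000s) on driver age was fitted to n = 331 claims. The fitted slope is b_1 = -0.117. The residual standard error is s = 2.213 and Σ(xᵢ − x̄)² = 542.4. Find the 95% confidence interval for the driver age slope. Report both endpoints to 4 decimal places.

(-0.3039, 0.0699)

SE(b_1) = s/√Sₓₓ = 2.213/√542.4 = 0.0950214.
df = n − 2 = 329.
t* = t_{0.025, 329} = 1.967201.
Margin = t* × SE = 1.967201 × 0.0950214 = 0.186926.
CI: -0.117 ± 0.186926 → (-0.3039, 0.0699).
With 95% confidence, each one-unit increase in driver age is associated with a change of between -0.3039 and 0.0699 $1000s in insurance claim amount.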